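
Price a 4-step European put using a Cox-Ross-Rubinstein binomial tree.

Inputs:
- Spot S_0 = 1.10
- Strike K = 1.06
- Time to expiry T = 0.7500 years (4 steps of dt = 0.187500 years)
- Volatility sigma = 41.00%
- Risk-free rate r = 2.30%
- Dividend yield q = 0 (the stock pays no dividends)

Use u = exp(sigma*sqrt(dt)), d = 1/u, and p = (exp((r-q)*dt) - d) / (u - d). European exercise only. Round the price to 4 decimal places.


Answer: Price = V(0,0) = 0.1210

Derivation:
dt = T/N = 0.187500
u = exp(sigma*sqrt(dt)) = 1.194270; d = 1/u = 0.837332
p = (exp((r-q)*dt) - d) / (u - d) = 0.467840
Discount per step: exp(-r*dt) = 0.995697
Stock lattice S(k, i) with i counting down-moves:
  k=0: S(0,0) = 1.1000
  k=1: S(1,0) = 1.3137; S(1,1) = 0.9211
  k=2: S(2,0) = 1.5689; S(2,1) = 1.1000; S(2,2) = 0.7712
  k=3: S(3,0) = 1.8737; S(3,1) = 1.3137; S(3,2) = 0.9211; S(3,3) = 0.6458
  k=4: S(4,0) = 2.2377; S(4,1) = 1.5689; S(4,2) = 1.1000; S(4,3) = 0.7712; S(4,4) = 0.5407
Terminal payoffs V(N, i) = max(K - S_T, 0):
  V(4,0) = 0.000000; V(4,1) = 0.000000; V(4,2) = 0.000000; V(4,3) = 0.288764; V(4,4) = 0.519268
Backward induction: V(k, i) = exp(-r*dt) * [p * V(k+1, i) + (1-p) * V(k+1, i+1)].
  V(3,0) = exp(-r*dt) * [p*0.000000 + (1-p)*0.000000] = 0.000000
  V(3,1) = exp(-r*dt) * [p*0.000000 + (1-p)*0.000000] = 0.000000
  V(3,2) = exp(-r*dt) * [p*0.000000 + (1-p)*0.288764] = 0.153007
  V(3,3) = exp(-r*dt) * [p*0.288764 + (1-p)*0.519268] = 0.409658
  V(2,0) = exp(-r*dt) * [p*0.000000 + (1-p)*0.000000] = 0.000000
  V(2,1) = exp(-r*dt) * [p*0.000000 + (1-p)*0.153007] = 0.081074
  V(2,2) = exp(-r*dt) * [p*0.153007 + (1-p)*0.409658] = 0.288340
  V(1,0) = exp(-r*dt) * [p*0.000000 + (1-p)*0.081074] = 0.042959
  V(1,1) = exp(-r*dt) * [p*0.081074 + (1-p)*0.288340] = 0.190549
  V(0,0) = exp(-r*dt) * [p*0.042959 + (1-p)*0.190549] = 0.120977


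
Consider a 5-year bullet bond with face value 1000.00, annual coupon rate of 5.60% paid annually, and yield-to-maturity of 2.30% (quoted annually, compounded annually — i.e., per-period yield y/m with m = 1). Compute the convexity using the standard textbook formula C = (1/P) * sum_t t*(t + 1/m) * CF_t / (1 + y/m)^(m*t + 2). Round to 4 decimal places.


Answer: Convexity = 25.1313

Derivation:
Coupon per period c = face * coupon_rate / m = 56.000000
Periods per year m = 1; per-period yield y/m = 0.023000
Number of cashflows N = 5
Cashflows (t years, CF_t, discount factor 1/(1+y/m)^(m*t), PV):
  t = 1.0000: CF_t = 56.000000, DF = 0.977517, PV = 54.740958
  t = 2.0000: CF_t = 56.000000, DF = 0.955540, PV = 53.510223
  t = 3.0000: CF_t = 56.000000, DF = 0.934056, PV = 52.307158
  t = 4.0000: CF_t = 56.000000, DF = 0.913056, PV = 51.131142
  t = 5.0000: CF_t = 1056.000000, DF = 0.892528, PV = 942.509529
Price P = sum_t PV_t = 1154.199010
Convexity numerator sum_t t*(t + 1/m) * CF_t / (1+y/m)^(m*t + 2):
  t = 1.0000: term = 104.614316
  t = 2.0000: term = 306.786852
  t = 3.0000: term = 599.778791
  t = 4.0000: term = 977.156714
  t = 5.0000: term = 27018.157991
Convexity = (1/P) * sum = 29006.494664 / 1154.199010 = 25.131277


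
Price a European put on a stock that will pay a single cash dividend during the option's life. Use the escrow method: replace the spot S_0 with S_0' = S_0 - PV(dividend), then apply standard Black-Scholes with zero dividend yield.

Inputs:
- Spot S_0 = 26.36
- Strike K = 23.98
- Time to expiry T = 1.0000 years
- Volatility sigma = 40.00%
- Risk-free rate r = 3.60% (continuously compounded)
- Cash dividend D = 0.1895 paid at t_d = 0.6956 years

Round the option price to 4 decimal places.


Answer: Price = 2.5689

Derivation:
PV(D) = D * exp(-r * t_d) = 0.1895 * 0.97526934 = 0.18481354
S_0' = S_0 - PV(D) = 26.3600 - 0.18481354 = 26.17518646
d1 = (ln(S_0'/K) + (r + sigma^2/2)*T) / (sigma*sqrt(T)) = 0.50897933
d2 = d1 - sigma*sqrt(T) = 0.10897933
exp(-rT) = 0.96464029
N(-d1) = 0.30538336; N(-d2) = 0.45660944
P = K * exp(-rT) * N(-d2) - S_0' * N(-d1) = 23.9800 * 0.96464029 * 0.45660944 - 26.17518646 * 0.30538336 = 2.5689


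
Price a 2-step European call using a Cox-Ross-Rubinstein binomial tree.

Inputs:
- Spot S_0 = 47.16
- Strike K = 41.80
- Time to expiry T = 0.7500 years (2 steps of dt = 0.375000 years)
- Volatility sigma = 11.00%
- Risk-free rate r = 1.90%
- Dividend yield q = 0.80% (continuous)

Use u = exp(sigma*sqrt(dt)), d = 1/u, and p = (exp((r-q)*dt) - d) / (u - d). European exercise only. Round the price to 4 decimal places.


dt = T/N = 0.375000
u = exp(sigma*sqrt(dt)) = 1.069682; d = 1/u = 0.934858
p = (exp((r-q)*dt) - d) / (u - d) = 0.513825
Discount per step: exp(-r*dt) = 0.992900
Stock lattice S(k, i) with i counting down-moves:
  k=0: S(0,0) = 47.1600
  k=1: S(1,0) = 50.4462; S(1,1) = 44.0879
  k=2: S(2,0) = 53.9613; S(2,1) = 47.1600; S(2,2) = 41.2159
Terminal payoffs V(N, i) = max(S_T - K, 0):
  V(2,0) = 12.161348; V(2,1) = 5.360000; V(2,2) = 0.000000
Backward induction: V(k, i) = exp(-r*dt) * [p * V(k+1, i) + (1-p) * V(k+1, i+1)].
  V(1,0) = exp(-r*dt) * [p*12.161348 + (1-p)*5.360000] = 8.791836
  V(1,1) = exp(-r*dt) * [p*5.360000 + (1-p)*0.000000] = 2.734548
  V(0,0) = exp(-r*dt) * [p*8.791836 + (1-p)*2.734548] = 5.805421

Answer: Price = V(0,0) = 5.8054


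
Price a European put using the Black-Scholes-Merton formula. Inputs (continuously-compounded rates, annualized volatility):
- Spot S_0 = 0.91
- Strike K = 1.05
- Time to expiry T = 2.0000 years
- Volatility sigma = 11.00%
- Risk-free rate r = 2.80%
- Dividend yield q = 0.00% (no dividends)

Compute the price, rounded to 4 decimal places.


d1 = (ln(S/K) + (r - q + 0.5*sigma^2) * T) / (sigma * sqrt(T)) = -0.48212368
d2 = d1 - sigma * sqrt(T) = -0.63768717
exp(-rT) = 0.94553914; exp(-qT) = 1.00000000
P = K * exp(-rT) * N(-d2) - S_0 * exp(-qT) * N(-d1)
N(-d1) = 0.68514096; N(-d2) = 0.73816133
P = 1.0500 * 0.94553914 * 0.73816133 - 0.9100 * 1.00000000 * 0.68514096 = 0.1094

Answer: Price = 0.1094


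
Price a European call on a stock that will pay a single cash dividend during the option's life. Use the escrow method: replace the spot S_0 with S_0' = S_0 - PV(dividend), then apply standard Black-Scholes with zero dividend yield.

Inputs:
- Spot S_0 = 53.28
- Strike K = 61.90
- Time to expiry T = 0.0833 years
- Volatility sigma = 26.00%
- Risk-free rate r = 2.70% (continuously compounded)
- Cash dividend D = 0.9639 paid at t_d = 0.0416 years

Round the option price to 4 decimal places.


PV(D) = D * exp(-r * t_d) = 0.9639 * 0.99887743 = 0.96281796
S_0' = S_0 - PV(D) = 53.2800 - 0.96281796 = 52.31718204
d1 = (ln(S_0'/K) + (r + sigma^2/2)*T) / (sigma*sqrt(T)) = -2.17390136
d2 = d1 - sigma*sqrt(T) = -2.24894189
exp(-rT) = 0.99775343
N(d1) = 0.01485627; N(d2) = 0.01225810
C = S_0' * N(d1) - K * exp(-rT) * N(d2) = 52.31718204 * 0.01485627 - 61.9000 * 0.99775343 * 0.01225810 = 0.0202

Answer: Price = 0.0202


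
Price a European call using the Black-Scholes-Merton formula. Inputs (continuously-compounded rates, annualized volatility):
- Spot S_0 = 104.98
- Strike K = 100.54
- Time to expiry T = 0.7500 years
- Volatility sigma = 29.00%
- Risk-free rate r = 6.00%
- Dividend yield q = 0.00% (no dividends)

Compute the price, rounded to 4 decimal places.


Answer: Price = 15.0896

Derivation:
d1 = (ln(S/K) + (r - q + 0.5*sigma^2) * T) / (sigma * sqrt(T)) = 0.47681845
d2 = d1 - sigma * sqrt(T) = 0.22567108
exp(-rT) = 0.95599748; exp(-qT) = 1.00000000
C = S_0 * exp(-qT) * N(d1) - K * exp(-rT) * N(d2)
N(d1) = 0.68325430; N(d2) = 0.58927137
C = 104.9800 * 1.00000000 * 0.68325430 - 100.5400 * 0.95599748 * 0.58927137 = 15.0896


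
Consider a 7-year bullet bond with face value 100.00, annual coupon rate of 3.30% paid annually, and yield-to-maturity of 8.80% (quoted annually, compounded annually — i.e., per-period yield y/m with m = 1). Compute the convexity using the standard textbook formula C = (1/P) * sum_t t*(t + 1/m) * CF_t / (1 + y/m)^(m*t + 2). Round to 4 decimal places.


Answer: Convexity = 40.4583

Derivation:
Coupon per period c = face * coupon_rate / m = 3.300000
Periods per year m = 1; per-period yield y/m = 0.088000
Number of cashflows N = 7
Cashflows (t years, CF_t, discount factor 1/(1+y/m)^(m*t), PV):
  t = 1.0000: CF_t = 3.300000, DF = 0.919118, PV = 3.033088
  t = 2.0000: CF_t = 3.300000, DF = 0.844777, PV = 2.787765
  t = 3.0000: CF_t = 3.300000, DF = 0.776450, PV = 2.562284
  t = 4.0000: CF_t = 3.300000, DF = 0.713649, PV = 2.355040
  t = 5.0000: CF_t = 3.300000, DF = 0.655927, PV = 2.164559
  t = 6.0000: CF_t = 3.300000, DF = 0.602874, PV = 1.989485
  t = 7.0000: CF_t = 103.300000, DF = 0.554112, PV = 57.239793
Price P = sum_t PV_t = 72.132014
Convexity numerator sum_t t*(t + 1/m) * CF_t / (1+y/m)^(m*t + 2):
  t = 1.0000: term = 5.124568
  t = 2.0000: term = 14.130242
  t = 3.0000: term = 25.974710
  t = 4.0000: term = 39.789691
  t = 5.0000: term = 54.857110
  t = 6.0000: term = 70.588193
  t = 7.0000: term = 2707.872989
Convexity = (1/P) * sum = 2918.337504 / 72.132014 = 40.458284


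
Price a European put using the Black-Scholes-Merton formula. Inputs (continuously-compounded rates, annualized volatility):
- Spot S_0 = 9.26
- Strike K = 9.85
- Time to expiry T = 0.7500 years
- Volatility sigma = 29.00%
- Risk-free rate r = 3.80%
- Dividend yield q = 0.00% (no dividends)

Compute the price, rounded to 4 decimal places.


d1 = (ln(S/K) + (r - q + 0.5*sigma^2) * T) / (sigma * sqrt(T)) = -0.00688801
d2 = d1 - sigma * sqrt(T) = -0.25803538
exp(-rT) = 0.97190229; exp(-qT) = 1.00000000
P = K * exp(-rT) * N(-d2) - S_0 * exp(-qT) * N(-d1)
N(-d1) = 0.50274790; N(-d2) = 0.60181020
P = 9.8500 * 0.97190229 * 0.60181020 - 9.2600 * 1.00000000 * 0.50274790 = 1.1058

Answer: Price = 1.1058


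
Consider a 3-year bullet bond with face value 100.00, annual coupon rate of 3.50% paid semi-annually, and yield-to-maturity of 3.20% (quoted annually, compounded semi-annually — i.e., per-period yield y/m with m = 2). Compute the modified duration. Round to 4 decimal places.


Answer: Modified duration = 2.8293

Derivation:
Coupon per period c = face * coupon_rate / m = 1.750000
Periods per year m = 2; per-period yield y/m = 0.016000
Number of cashflows N = 6
Cashflows (t years, CF_t, discount factor 1/(1+y/m)^(m*t), PV):
  t = 0.5000: CF_t = 1.750000, DF = 0.984252, PV = 1.722441
  t = 1.0000: CF_t = 1.750000, DF = 0.968752, PV = 1.695316
  t = 1.5000: CF_t = 1.750000, DF = 0.953496, PV = 1.668618
  t = 2.0000: CF_t = 1.750000, DF = 0.938480, PV = 1.642341
  t = 2.5000: CF_t = 1.750000, DF = 0.923701, PV = 1.616477
  t = 3.0000: CF_t = 101.750000, DF = 0.909155, PV = 92.506483
Price P = sum_t PV_t = 100.851675
First compute Macaulay numerator sum_t t * PV_t:
  t * PV_t at t = 0.5000: 0.861220
  t * PV_t at t = 1.0000: 1.695316
  t * PV_t at t = 1.5000: 2.502927
  t * PV_t at t = 2.0000: 3.284681
  t * PV_t at t = 2.5000: 4.041192
  t * PV_t at t = 3.0000: 277.519449
Macaulay duration D = 289.904786 / 100.851675 = 2.874566
Modified duration = D / (1 + y/m) = 2.874566 / (1 + 0.016000) = 2.829297


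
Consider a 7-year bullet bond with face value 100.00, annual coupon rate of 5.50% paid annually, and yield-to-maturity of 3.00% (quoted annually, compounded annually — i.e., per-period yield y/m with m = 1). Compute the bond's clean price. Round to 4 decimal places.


Answer: Price = 115.5757

Derivation:
Coupon per period c = face * coupon_rate / m = 5.500000
Periods per year m = 1; per-period yield y/m = 0.030000
Number of cashflows N = 7
Cashflows (t years, CF_t, discount factor 1/(1+y/m)^(m*t), PV):
  t = 1.0000: CF_t = 5.500000, DF = 0.970874, PV = 5.339806
  t = 2.0000: CF_t = 5.500000, DF = 0.942596, PV = 5.184278
  t = 3.0000: CF_t = 5.500000, DF = 0.915142, PV = 5.033279
  t = 4.0000: CF_t = 5.500000, DF = 0.888487, PV = 4.886679
  t = 5.0000: CF_t = 5.500000, DF = 0.862609, PV = 4.744348
  t = 6.0000: CF_t = 5.500000, DF = 0.837484, PV = 4.606163
  t = 7.0000: CF_t = 105.500000, DF = 0.813092, PV = 85.781154
Price P = sum_t PV_t = 115.575707


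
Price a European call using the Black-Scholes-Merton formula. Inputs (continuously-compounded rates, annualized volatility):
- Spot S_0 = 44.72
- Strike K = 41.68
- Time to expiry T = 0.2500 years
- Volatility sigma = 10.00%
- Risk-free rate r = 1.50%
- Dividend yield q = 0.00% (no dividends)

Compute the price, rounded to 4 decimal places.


Answer: Price = 3.2616

Derivation:
d1 = (ln(S/K) + (r - q + 0.5*sigma^2) * T) / (sigma * sqrt(T)) = 1.50798863
d2 = d1 - sigma * sqrt(T) = 1.45798863
exp(-rT) = 0.99625702; exp(-qT) = 1.00000000
C = S_0 * exp(-qT) * N(d1) - K * exp(-rT) * N(d2)
N(d1) = 0.93422128; N(d2) = 0.92757816
C = 44.7200 * 1.00000000 * 0.93422128 - 41.6800 * 0.99625702 * 0.92757816 = 3.2616


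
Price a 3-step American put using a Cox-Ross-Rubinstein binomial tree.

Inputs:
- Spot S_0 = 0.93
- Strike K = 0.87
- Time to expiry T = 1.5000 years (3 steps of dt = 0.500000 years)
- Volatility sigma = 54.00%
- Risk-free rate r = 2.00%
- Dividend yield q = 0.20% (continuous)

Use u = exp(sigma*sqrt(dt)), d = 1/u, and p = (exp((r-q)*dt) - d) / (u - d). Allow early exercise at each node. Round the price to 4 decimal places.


dt = T/N = 0.500000
u = exp(sigma*sqrt(dt)) = 1.464974; d = 1/u = 0.682606
p = (exp((r-q)*dt) - d) / (u - d) = 0.417239
Discount per step: exp(-r*dt) = 0.990050
Stock lattice S(k, i) with i counting down-moves:
  k=0: S(0,0) = 0.9300
  k=1: S(1,0) = 1.3624; S(1,1) = 0.6348
  k=2: S(2,0) = 1.9959; S(2,1) = 0.9300; S(2,2) = 0.4333
  k=3: S(3,0) = 2.9240; S(3,1) = 1.3624; S(3,2) = 0.6348; S(3,3) = 0.2958
Terminal payoffs V(N, i) = max(K - S_T, 0):
  V(3,0) = 0.000000; V(3,1) = 0.000000; V(3,2) = 0.235177; V(3,3) = 0.574204
Backward induction: V(k, i) = exp(-r*dt) * [p * V(k+1, i) + (1-p) * V(k+1, i+1)]; then take max(V_cont, immediate exercise) for American.
  V(2,0) = exp(-r*dt) * [p*0.000000 + (1-p)*0.000000] = 0.000000; exercise = 0.000000; V(2,0) = max -> 0.000000
  V(2,1) = exp(-r*dt) * [p*0.000000 + (1-p)*0.235177] = 0.135688; exercise = 0.000000; V(2,1) = max -> 0.135688
  V(2,2) = exp(-r*dt) * [p*0.235177 + (1-p)*0.574204] = 0.428442; exercise = 0.436666; V(2,2) = max -> 0.436666
  V(1,0) = exp(-r*dt) * [p*0.000000 + (1-p)*0.135688] = 0.078287; exercise = 0.000000; V(1,0) = max -> 0.078287
  V(1,1) = exp(-r*dt) * [p*0.135688 + (1-p)*0.436666] = 0.307991; exercise = 0.235177; V(1,1) = max -> 0.307991
  V(0,0) = exp(-r*dt) * [p*0.078287 + (1-p)*0.307991] = 0.210038; exercise = 0.000000; V(0,0) = max -> 0.210038

Answer: Price = V(0,0) = 0.2100


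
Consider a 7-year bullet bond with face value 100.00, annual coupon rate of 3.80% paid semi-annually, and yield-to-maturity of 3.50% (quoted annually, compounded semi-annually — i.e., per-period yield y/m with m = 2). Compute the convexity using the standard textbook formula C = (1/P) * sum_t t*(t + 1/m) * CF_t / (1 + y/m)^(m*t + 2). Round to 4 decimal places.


Answer: Convexity = 43.2453

Derivation:
Coupon per period c = face * coupon_rate / m = 1.900000
Periods per year m = 2; per-period yield y/m = 0.017500
Number of cashflows N = 14
Cashflows (t years, CF_t, discount factor 1/(1+y/m)^(m*t), PV):
  t = 0.5000: CF_t = 1.900000, DF = 0.982801, PV = 1.867322
  t = 1.0000: CF_t = 1.900000, DF = 0.965898, PV = 1.835206
  t = 1.5000: CF_t = 1.900000, DF = 0.949285, PV = 1.803642
  t = 2.0000: CF_t = 1.900000, DF = 0.932959, PV = 1.772621
  t = 2.5000: CF_t = 1.900000, DF = 0.916913, PV = 1.742134
  t = 3.0000: CF_t = 1.900000, DF = 0.901143, PV = 1.712171
  t = 3.5000: CF_t = 1.900000, DF = 0.885644, PV = 1.682723
  t = 4.0000: CF_t = 1.900000, DF = 0.870412, PV = 1.653782
  t = 4.5000: CF_t = 1.900000, DF = 0.855441, PV = 1.625339
  t = 5.0000: CF_t = 1.900000, DF = 0.840729, PV = 1.597384
  t = 5.5000: CF_t = 1.900000, DF = 0.826269, PV = 1.569911
  t = 6.0000: CF_t = 1.900000, DF = 0.812058, PV = 1.542910
  t = 6.5000: CF_t = 1.900000, DF = 0.798091, PV = 1.516373
  t = 7.0000: CF_t = 101.900000, DF = 0.784365, PV = 79.926783
Price P = sum_t PV_t = 101.848301
Convexity numerator sum_t t*(t + 1/m) * CF_t / (1+y/m)^(m*t + 2):
  t = 0.5000: term = 0.901821
  t = 1.0000: term = 2.658932
  t = 1.5000: term = 5.226401
  t = 2.0000: term = 8.560854
  t = 2.5000: term = 12.620424
  t = 3.0000: term = 17.364711
  t = 3.5000: term = 22.754740
  t = 4.0000: term = 28.752918
  t = 4.5000: term = 35.322995
  t = 5.0000: term = 42.430024
  t = 5.5000: term = 50.040323
  t = 6.0000: term = 58.121439
  t = 6.5000: term = 66.642108
  t = 7.0000: term = 4053.057836
Convexity = (1/P) * sum = 4404.455527 / 101.848301 = 43.245253


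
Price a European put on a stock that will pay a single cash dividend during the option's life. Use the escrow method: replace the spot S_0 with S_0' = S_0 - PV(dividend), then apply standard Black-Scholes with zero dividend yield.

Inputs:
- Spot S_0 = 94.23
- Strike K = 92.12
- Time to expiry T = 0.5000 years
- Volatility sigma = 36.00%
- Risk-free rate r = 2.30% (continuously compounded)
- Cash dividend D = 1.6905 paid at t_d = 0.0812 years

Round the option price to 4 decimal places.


PV(D) = D * exp(-r * t_d) = 1.6905 * 0.99813414 = 1.68734577
S_0' = S_0 - PV(D) = 94.2300 - 1.68734577 = 92.54265423
d1 = (ln(S_0'/K) + (r + sigma^2/2)*T) / (sigma*sqrt(T)) = 0.19043796
d2 = d1 - sigma*sqrt(T) = -0.06412048
exp(-rT) = 0.98856587
N(-d1) = 0.42448298; N(-d2) = 0.52556285
P = K * exp(-rT) * N(-d2) - S_0' * N(-d1) = 92.1200 * 0.98856587 * 0.52556285 - 92.54265423 * 0.42448298 = 8.5785

Answer: Price = 8.5785


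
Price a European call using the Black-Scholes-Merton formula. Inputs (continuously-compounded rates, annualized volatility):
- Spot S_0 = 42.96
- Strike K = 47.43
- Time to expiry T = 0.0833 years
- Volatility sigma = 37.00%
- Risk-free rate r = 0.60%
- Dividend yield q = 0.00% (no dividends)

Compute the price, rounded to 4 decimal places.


Answer: Price = 0.4642

Derivation:
d1 = (ln(S/K) + (r - q + 0.5*sigma^2) * T) / (sigma * sqrt(T)) = -0.86885630
d2 = d1 - sigma * sqrt(T) = -0.97564473
exp(-rT) = 0.99950032; exp(-qT) = 1.00000000
C = S_0 * exp(-qT) * N(d1) - K * exp(-rT) * N(d2)
N(d1) = 0.19246287; N(d2) = 0.16462027
C = 42.9600 * 1.00000000 * 0.19246287 - 47.4300 * 0.99950032 * 0.16462027 = 0.4642


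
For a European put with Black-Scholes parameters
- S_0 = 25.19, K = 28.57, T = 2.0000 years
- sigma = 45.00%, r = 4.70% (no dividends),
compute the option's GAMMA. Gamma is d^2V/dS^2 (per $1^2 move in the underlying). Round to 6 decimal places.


Answer: Gamma = 0.024008

Derivation:
d1 = 0.2680561262; d2 = -0.3683399769
phi(d1) = 0.3848638758; exp(-qT) = 1.0000000000; exp(-rT) = 0.9102827622
Gamma = exp(-qT) * phi(d1) / (S * sigma * sqrt(T)) = 1.0000000000 * 0.3848638758 / (25.1900 * 0.4500 * 1.4142135624) = 0.024008


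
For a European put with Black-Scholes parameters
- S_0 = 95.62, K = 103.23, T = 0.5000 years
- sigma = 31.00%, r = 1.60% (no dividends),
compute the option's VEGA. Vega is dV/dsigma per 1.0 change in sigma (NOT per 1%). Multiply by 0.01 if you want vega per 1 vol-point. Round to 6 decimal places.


d1 = -0.2032476039; d2 = -0.4224507061
phi(d1) = 0.3907867253; exp(-qT) = 1.0000000000; exp(-rT) = 0.9920319148
Vega = S * exp(-qT) * phi(d1) * sqrt(T) = 95.6200 * 1.0000000000 * 0.3907867253 * 0.7071067812 = 26.422478

Answer: Vega = 26.422478


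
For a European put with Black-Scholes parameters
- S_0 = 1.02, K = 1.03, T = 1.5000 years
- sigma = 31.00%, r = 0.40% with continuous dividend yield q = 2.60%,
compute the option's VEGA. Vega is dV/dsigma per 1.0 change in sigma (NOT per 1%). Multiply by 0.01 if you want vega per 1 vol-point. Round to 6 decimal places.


Answer: Vega = 0.477885

Derivation:
d1 = 0.0772216788; d2 = -0.3024492314
phi(d1) = 0.3977545681; exp(-qT) = 0.9617507091; exp(-rT) = 0.9940179641
Vega = S * exp(-qT) * phi(d1) * sqrt(T) = 1.0200 * 0.9617507091 * 0.3977545681 * 1.2247448714 = 0.477885


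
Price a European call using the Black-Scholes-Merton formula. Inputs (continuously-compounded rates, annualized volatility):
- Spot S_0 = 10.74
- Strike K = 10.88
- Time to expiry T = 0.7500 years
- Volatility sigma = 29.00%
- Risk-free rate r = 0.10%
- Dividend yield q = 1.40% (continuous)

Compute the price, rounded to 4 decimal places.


Answer: Price = 0.9566

Derivation:
d1 = (ln(S/K) + (r - q + 0.5*sigma^2) * T) / (sigma * sqrt(T)) = 0.03518392
d2 = d1 - sigma * sqrt(T) = -0.21596345
exp(-rT) = 0.99925028; exp(-qT) = 0.98955493
C = S_0 * exp(-qT) * N(d1) - K * exp(-rT) * N(d2)
N(d1) = 0.51403346; N(d2) = 0.41450812
C = 10.7400 * 0.98955493 * 0.51403346 - 10.8800 * 0.99925028 * 0.41450812 = 0.9566


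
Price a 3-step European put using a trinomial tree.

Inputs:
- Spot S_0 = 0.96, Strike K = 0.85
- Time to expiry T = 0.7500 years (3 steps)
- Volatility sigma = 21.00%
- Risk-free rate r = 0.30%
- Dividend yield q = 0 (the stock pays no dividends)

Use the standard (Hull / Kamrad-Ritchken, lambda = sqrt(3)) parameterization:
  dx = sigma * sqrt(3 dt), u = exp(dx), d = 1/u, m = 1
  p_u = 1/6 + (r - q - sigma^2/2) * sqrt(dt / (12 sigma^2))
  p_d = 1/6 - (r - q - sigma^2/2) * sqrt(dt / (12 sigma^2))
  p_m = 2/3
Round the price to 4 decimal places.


Answer: Price = V(0,0) = 0.0261

Derivation:
dt = T/N = 0.250000; dx = sigma*sqrt(3*dt) = 0.181865
u = exp(dx) = 1.199453; d = 1/u = 0.833714
p_u = 0.153573, p_m = 0.666667, p_d = 0.179760
Discount per step: exp(-r*dt) = 0.999250
Stock lattice S(k, j) with j the centered position index:
  k=0: S(0,+0) = 0.9600
  k=1: S(1,-1) = 0.8004; S(1,+0) = 0.9600; S(1,+1) = 1.1515
  k=2: S(2,-2) = 0.6673; S(2,-1) = 0.8004; S(2,+0) = 0.9600; S(2,+1) = 1.1515; S(2,+2) = 1.3811
  k=3: S(3,-3) = 0.5563; S(3,-2) = 0.6673; S(3,-1) = 0.8004; S(3,+0) = 0.9600; S(3,+1) = 1.1515; S(3,+2) = 1.3811; S(3,+3) = 1.6566
Terminal payoffs V(N, j) = max(K - S_T, 0):
  V(3,-3) = 0.293684; V(3,-2) = 0.182725; V(3,-1) = 0.049635; V(3,+0) = 0.000000; V(3,+1) = 0.000000; V(3,+2) = 0.000000; V(3,+3) = 0.000000
Backward induction: V(k, j) = exp(-r*dt) * [p_u * V(k+1, j+1) + p_m * V(k+1, j) + p_d * V(k+1, j-1)]
  V(2,-2) = exp(-r*dt) * [p_u*0.049635 + p_m*0.182725 + p_d*0.293684] = 0.182095
  V(2,-1) = exp(-r*dt) * [p_u*0.000000 + p_m*0.049635 + p_d*0.182725] = 0.065887
  V(2,+0) = exp(-r*dt) * [p_u*0.000000 + p_m*0.000000 + p_d*0.049635] = 0.008916
  V(2,+1) = exp(-r*dt) * [p_u*0.000000 + p_m*0.000000 + p_d*0.000000] = 0.000000
  V(2,+2) = exp(-r*dt) * [p_u*0.000000 + p_m*0.000000 + p_d*0.000000] = 0.000000
  V(1,-1) = exp(-r*dt) * [p_u*0.008916 + p_m*0.065887 + p_d*0.182095] = 0.077969
  V(1,+0) = exp(-r*dt) * [p_u*0.000000 + p_m*0.008916 + p_d*0.065887] = 0.017774
  V(1,+1) = exp(-r*dt) * [p_u*0.000000 + p_m*0.000000 + p_d*0.008916] = 0.001601
  V(0,+0) = exp(-r*dt) * [p_u*0.001601 + p_m*0.017774 + p_d*0.077969] = 0.026092


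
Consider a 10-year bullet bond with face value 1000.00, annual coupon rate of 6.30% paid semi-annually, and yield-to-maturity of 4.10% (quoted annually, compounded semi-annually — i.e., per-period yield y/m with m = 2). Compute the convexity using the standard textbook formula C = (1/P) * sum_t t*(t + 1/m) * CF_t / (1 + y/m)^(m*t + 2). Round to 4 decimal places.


Coupon per period c = face * coupon_rate / m = 31.500000
Periods per year m = 2; per-period yield y/m = 0.020500
Number of cashflows N = 20
Cashflows (t years, CF_t, discount factor 1/(1+y/m)^(m*t), PV):
  t = 0.5000: CF_t = 31.500000, DF = 0.979912, PV = 30.867222
  t = 1.0000: CF_t = 31.500000, DF = 0.960227, PV = 30.247155
  t = 1.5000: CF_t = 31.500000, DF = 0.940938, PV = 29.639545
  t = 2.0000: CF_t = 31.500000, DF = 0.922036, PV = 29.044140
  t = 2.5000: CF_t = 31.500000, DF = 0.903514, PV = 28.460695
  t = 3.0000: CF_t = 31.500000, DF = 0.885364, PV = 27.888972
  t = 3.5000: CF_t = 31.500000, DF = 0.867579, PV = 27.328733
  t = 4.0000: CF_t = 31.500000, DF = 0.850151, PV = 26.779748
  t = 4.5000: CF_t = 31.500000, DF = 0.833073, PV = 26.241791
  t = 5.0000: CF_t = 31.500000, DF = 0.816338, PV = 25.714641
  t = 5.5000: CF_t = 31.500000, DF = 0.799939, PV = 25.198080
  t = 6.0000: CF_t = 31.500000, DF = 0.783870, PV = 24.691896
  t = 6.5000: CF_t = 31.500000, DF = 0.768123, PV = 24.195881
  t = 7.0000: CF_t = 31.500000, DF = 0.752693, PV = 23.709829
  t = 7.5000: CF_t = 31.500000, DF = 0.737573, PV = 23.233542
  t = 8.0000: CF_t = 31.500000, DF = 0.722756, PV = 22.766822
  t = 8.5000: CF_t = 31.500000, DF = 0.708237, PV = 22.309478
  t = 9.0000: CF_t = 31.500000, DF = 0.694010, PV = 21.861320
  t = 9.5000: CF_t = 31.500000, DF = 0.680069, PV = 21.422166
  t = 10.0000: CF_t = 1031.500000, DF = 0.666407, PV = 687.399246
Price P = sum_t PV_t = 1179.000901
Convexity numerator sum_t t*(t + 1/m) * CF_t / (1+y/m)^(m*t + 2):
  t = 0.5000: term = 14.819772
  t = 1.0000: term = 43.566210
  t = 1.5000: term = 85.382086
  t = 2.0000: term = 139.444858
  t = 2.5000: term = 204.965494
  t = 3.0000: term = 281.187351
  t = 3.5000: term = 367.385074
  t = 4.0000: term = 462.863536
  t = 4.5000: term = 566.956805
  t = 5.0000: term = 679.027149
  t = 5.5000: term = 798.464066
  t = 6.0000: term = 924.683342
  t = 6.5000: term = 1057.126147
  t = 7.0000: term = 1195.258146
  t = 7.5000: term = 1338.568653
  t = 8.0000: term = 1486.569792
  t = 8.5000: term = 1638.795705
  t = 9.0000: term = 1794.801763
  t = 9.5000: term = 1954.163823
  t = 10.0000: term = 69306.239055
Convexity = (1/P) * sum = 84340.268827 / 1179.000901 = 71.535373

Answer: Convexity = 71.5354


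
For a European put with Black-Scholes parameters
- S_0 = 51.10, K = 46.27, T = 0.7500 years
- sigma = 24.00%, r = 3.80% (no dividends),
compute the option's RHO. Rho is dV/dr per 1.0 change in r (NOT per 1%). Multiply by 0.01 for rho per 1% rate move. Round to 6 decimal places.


d1 = 0.7187563130; d2 = 0.5109102161
phi(d1) = 0.3081268125; exp(-qT) = 1.0000000000; exp(-rT) = 0.9719022941
N(-d2) = 0.3047069636
Rho = -K*T*exp(-rT)*N(-d2) = -46.2700 * 0.7500 * 0.9719022941 * 0.3047069636 = -10.276986

Answer: Rho = -10.276986


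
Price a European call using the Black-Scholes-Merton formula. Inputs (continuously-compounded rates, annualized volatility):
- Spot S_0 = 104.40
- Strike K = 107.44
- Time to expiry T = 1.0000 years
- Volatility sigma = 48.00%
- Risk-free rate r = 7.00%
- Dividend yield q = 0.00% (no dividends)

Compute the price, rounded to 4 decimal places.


Answer: Price = 21.5832

Derivation:
d1 = (ln(S/K) + (r - q + 0.5*sigma^2) * T) / (sigma * sqrt(T)) = 0.32603567
d2 = d1 - sigma * sqrt(T) = -0.15396433
exp(-rT) = 0.93239382; exp(-qT) = 1.00000000
C = S_0 * exp(-qT) * N(d1) - K * exp(-rT) * N(d2)
N(d1) = 0.62780132; N(d2) = 0.43881893
C = 104.4000 * 1.00000000 * 0.62780132 - 107.4400 * 0.93239382 * 0.43881893 = 21.5832


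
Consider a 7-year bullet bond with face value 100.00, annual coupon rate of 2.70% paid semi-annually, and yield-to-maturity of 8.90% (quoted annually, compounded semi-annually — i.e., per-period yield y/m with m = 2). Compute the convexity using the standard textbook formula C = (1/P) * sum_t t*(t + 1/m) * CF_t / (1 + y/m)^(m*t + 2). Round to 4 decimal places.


Coupon per period c = face * coupon_rate / m = 1.350000
Periods per year m = 2; per-period yield y/m = 0.044500
Number of cashflows N = 14
Cashflows (t years, CF_t, discount factor 1/(1+y/m)^(m*t), PV):
  t = 0.5000: CF_t = 1.350000, DF = 0.957396, PV = 1.292484
  t = 1.0000: CF_t = 1.350000, DF = 0.916607, PV = 1.237419
  t = 1.5000: CF_t = 1.350000, DF = 0.877556, PV = 1.184700
  t = 2.0000: CF_t = 1.350000, DF = 0.840168, PV = 1.134227
  t = 2.5000: CF_t = 1.350000, DF = 0.804374, PV = 1.085904
  t = 3.0000: CF_t = 1.350000, DF = 0.770104, PV = 1.039640
  t = 3.5000: CF_t = 1.350000, DF = 0.737294, PV = 0.995347
  t = 4.0000: CF_t = 1.350000, DF = 0.705883, PV = 0.952941
  t = 4.5000: CF_t = 1.350000, DF = 0.675809, PV = 0.912342
  t = 5.0000: CF_t = 1.350000, DF = 0.647017, PV = 0.873473
  t = 5.5000: CF_t = 1.350000, DF = 0.619451, PV = 0.836259
  t = 6.0000: CF_t = 1.350000, DF = 0.593060, PV = 0.800631
  t = 6.5000: CF_t = 1.350000, DF = 0.567793, PV = 0.766521
  t = 7.0000: CF_t = 101.350000, DF = 0.543603, PV = 55.094156
Price P = sum_t PV_t = 68.206046
Convexity numerator sum_t t*(t + 1/m) * CF_t / (1+y/m)^(m*t + 2):
  t = 0.5000: term = 0.592350
  t = 1.0000: term = 1.701341
  t = 1.5000: term = 3.257713
  t = 2.0000: term = 5.198201
  t = 2.5000: term = 7.465105
  t = 3.0000: term = 10.005885
  t = 3.5000: term = 12.772791
  t = 4.0000: term = 15.722508
  t = 4.5000: term = 18.815831
  t = 5.0000: term = 22.017354
  t = 5.5000: term = 25.295189
  t = 6.0000: term = 28.620694
  t = 6.5000: term = 31.968223
  t = 7.0000: term = 2651.233309
Convexity = (1/P) * sum = 2834.666494 / 68.206046 = 41.560340

Answer: Convexity = 41.5603


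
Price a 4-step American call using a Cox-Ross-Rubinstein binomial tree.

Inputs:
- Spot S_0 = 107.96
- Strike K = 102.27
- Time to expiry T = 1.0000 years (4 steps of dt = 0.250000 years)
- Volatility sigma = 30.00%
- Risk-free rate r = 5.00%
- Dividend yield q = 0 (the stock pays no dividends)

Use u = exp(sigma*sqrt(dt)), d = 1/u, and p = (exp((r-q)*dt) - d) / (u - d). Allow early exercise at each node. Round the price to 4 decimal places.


dt = T/N = 0.250000
u = exp(sigma*sqrt(dt)) = 1.161834; d = 1/u = 0.860708
p = (exp((r-q)*dt) - d) / (u - d) = 0.504342
Discount per step: exp(-r*dt) = 0.987578
Stock lattice S(k, i) with i counting down-moves:
  k=0: S(0,0) = 107.9600
  k=1: S(1,0) = 125.4316; S(1,1) = 92.9220
  k=2: S(2,0) = 145.7308; S(2,1) = 107.9600; S(2,2) = 79.9787
  k=3: S(3,0) = 169.3150; S(3,1) = 125.4316; S(3,2) = 92.9220; S(3,3) = 68.8383
  k=4: S(4,0) = 196.7159; S(4,1) = 145.7308; S(4,2) = 107.9600; S(4,3) = 79.9787; S(4,4) = 59.2497
Terminal payoffs V(N, i) = max(S_T - K, 0):
  V(4,0) = 94.445946; V(4,1) = 43.460757; V(4,2) = 5.690000; V(4,3) = 0.000000; V(4,4) = 0.000000
Backward induction: V(k, i) = exp(-r*dt) * [p * V(k+1, i) + (1-p) * V(k+1, i+1)]; then take max(V_cont, immediate exercise) for American.
  V(3,0) = exp(-r*dt) * [p*94.445946 + (1-p)*43.460757] = 68.315402; exercise = 67.044984; V(3,0) = max -> 68.315402
  V(3,1) = exp(-r*dt) * [p*43.460757 + (1-p)*5.690000] = 24.432043; exercise = 23.161625; V(3,1) = max -> 24.432043
  V(3,2) = exp(-r*dt) * [p*5.690000 + (1-p)*0.000000] = 2.834055; exercise = 0.000000; V(3,2) = max -> 2.834055
  V(3,3) = exp(-r*dt) * [p*0.000000 + (1-p)*0.000000] = 0.000000; exercise = 0.000000; V(3,3) = max -> 0.000000
  V(2,0) = exp(-r*dt) * [p*68.315402 + (1-p)*24.432043] = 45.985812; exercise = 43.460757; V(2,0) = max -> 45.985812
  V(2,1) = exp(-r*dt) * [p*24.432043 + (1-p)*2.834055] = 13.556300; exercise = 5.690000; V(2,1) = max -> 13.556300
  V(2,2) = exp(-r*dt) * [p*2.834055 + (1-p)*0.000000] = 1.411576; exercise = 0.000000; V(2,2) = max -> 1.411576
  V(1,0) = exp(-r*dt) * [p*45.985812 + (1-p)*13.556300] = 29.540278; exercise = 23.161625; V(1,0) = max -> 29.540278
  V(1,1) = exp(-r*dt) * [p*13.556300 + (1-p)*1.411576] = 7.443042; exercise = 0.000000; V(1,1) = max -> 7.443042
  V(0,0) = exp(-r*dt) * [p*29.540278 + (1-p)*7.443042] = 18.356697; exercise = 5.690000; V(0,0) = max -> 18.356697

Answer: Price = V(0,0) = 18.3567


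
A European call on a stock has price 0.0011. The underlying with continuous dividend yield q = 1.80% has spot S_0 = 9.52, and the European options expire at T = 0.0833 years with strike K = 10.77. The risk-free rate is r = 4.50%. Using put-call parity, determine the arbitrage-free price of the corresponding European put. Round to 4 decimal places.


Answer: Put price = 1.2251

Derivation:
Put-call parity: C - P = S_0 * exp(-qT) - K * exp(-rT).
S_0 * exp(-qT) = 9.5200 * 0.99850172 = 9.50573641
K * exp(-rT) = 10.7700 * 0.99625852 = 10.72970423
P = C - S*exp(-qT) + K*exp(-rT)
P = 0.0011 - 9.50573641 + 10.72970423 = 1.2251


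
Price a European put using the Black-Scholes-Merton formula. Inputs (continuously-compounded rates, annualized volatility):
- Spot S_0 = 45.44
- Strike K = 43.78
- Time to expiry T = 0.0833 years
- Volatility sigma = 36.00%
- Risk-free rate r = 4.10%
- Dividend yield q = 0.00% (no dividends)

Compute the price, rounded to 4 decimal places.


d1 = (ln(S/K) + (r - q + 0.5*sigma^2) * T) / (sigma * sqrt(T)) = 0.44300116
d2 = d1 - sigma * sqrt(T) = 0.33909890
exp(-rT) = 0.99659053; exp(-qT) = 1.00000000
P = K * exp(-rT) * N(-d2) - S_0 * exp(-qT) * N(-d1)
N(-d1) = 0.32888245; N(-d2) = 0.36726761
P = 43.7800 * 0.99659053 * 0.36726761 - 45.4400 * 1.00000000 * 0.32888245 = 1.0797

Answer: Price = 1.0797


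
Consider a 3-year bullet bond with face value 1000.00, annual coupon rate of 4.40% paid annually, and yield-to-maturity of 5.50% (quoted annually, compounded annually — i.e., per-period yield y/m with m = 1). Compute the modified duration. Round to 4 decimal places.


Answer: Modified duration = 2.7235

Derivation:
Coupon per period c = face * coupon_rate / m = 44.000000
Periods per year m = 1; per-period yield y/m = 0.055000
Number of cashflows N = 3
Cashflows (t years, CF_t, discount factor 1/(1+y/m)^(m*t), PV):
  t = 1.0000: CF_t = 44.000000, DF = 0.947867, PV = 41.706161
  t = 2.0000: CF_t = 44.000000, DF = 0.898452, PV = 39.531906
  t = 3.0000: CF_t = 1044.000000, DF = 0.851614, PV = 889.084665
Price P = sum_t PV_t = 970.322733
First compute Macaulay numerator sum_t t * PV_t:
  t * PV_t at t = 1.0000: 41.706161
  t * PV_t at t = 2.0000: 79.063813
  t * PV_t at t = 3.0000: 2667.253996
Macaulay duration D = 2788.023970 / 970.322733 = 2.873296
Modified duration = D / (1 + y/m) = 2.873296 / (1 + 0.055000) = 2.723503


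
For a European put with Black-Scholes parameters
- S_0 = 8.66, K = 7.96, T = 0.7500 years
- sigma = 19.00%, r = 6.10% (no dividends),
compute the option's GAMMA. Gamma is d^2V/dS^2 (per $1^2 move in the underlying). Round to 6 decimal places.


d1 = 0.8725477767; d2 = 0.7080029500
phi(d1) = 0.2726385525; exp(-qT) = 1.0000000000; exp(-rT) = 0.9552807525
Gamma = exp(-qT) * phi(d1) / (S * sigma * sqrt(T)) = 1.0000000000 * 0.2726385525 / (8.6600 * 0.1900 * 0.8660254038) = 0.191331

Answer: Gamma = 0.191331


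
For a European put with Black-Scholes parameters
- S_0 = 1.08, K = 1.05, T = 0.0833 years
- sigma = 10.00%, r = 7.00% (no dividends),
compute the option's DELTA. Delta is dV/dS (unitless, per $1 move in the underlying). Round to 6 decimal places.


d1 = 1.1925260815; d2 = 1.1636643421
phi(d1) = 0.1959300129; exp(-qT) = 1.0000000000; exp(-rT) = 0.9941859673
N(-d1) = 0.1165275151
Delta = -exp(-qT) * N(-d1) = -1.0000000000 * 0.1165275151 = -0.116528

Answer: Delta = -0.116528


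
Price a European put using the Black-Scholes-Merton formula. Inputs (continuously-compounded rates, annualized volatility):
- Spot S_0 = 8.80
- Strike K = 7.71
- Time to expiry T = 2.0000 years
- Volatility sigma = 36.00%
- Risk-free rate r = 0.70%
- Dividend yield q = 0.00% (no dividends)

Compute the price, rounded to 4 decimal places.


Answer: Price = 1.1153

Derivation:
d1 = (ln(S/K) + (r - q + 0.5*sigma^2) * T) / (sigma * sqrt(T)) = 0.54178823
d2 = d1 - sigma * sqrt(T) = 0.03267135
exp(-rT) = 0.98609754; exp(-qT) = 1.00000000
P = K * exp(-rT) * N(-d2) - S_0 * exp(-qT) * N(-d1)
N(-d1) = 0.29398220; N(-d2) = 0.48696834
P = 7.7100 * 0.98609754 * 0.48696834 - 8.8000 * 1.00000000 * 0.29398220 = 1.1153


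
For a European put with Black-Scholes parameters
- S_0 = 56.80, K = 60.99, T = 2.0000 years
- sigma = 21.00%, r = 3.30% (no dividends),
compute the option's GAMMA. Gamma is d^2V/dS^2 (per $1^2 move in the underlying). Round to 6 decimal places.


d1 = 0.1310720384; d2 = -0.1659128097
phi(d1) = 0.3955300666; exp(-qT) = 1.0000000000; exp(-rT) = 0.9361308643
Gamma = exp(-qT) * phi(d1) / (S * sigma * sqrt(T)) = 1.0000000000 * 0.3955300666 / (56.8000 * 0.2100 * 1.4142135624) = 0.023448

Answer: Gamma = 0.023448


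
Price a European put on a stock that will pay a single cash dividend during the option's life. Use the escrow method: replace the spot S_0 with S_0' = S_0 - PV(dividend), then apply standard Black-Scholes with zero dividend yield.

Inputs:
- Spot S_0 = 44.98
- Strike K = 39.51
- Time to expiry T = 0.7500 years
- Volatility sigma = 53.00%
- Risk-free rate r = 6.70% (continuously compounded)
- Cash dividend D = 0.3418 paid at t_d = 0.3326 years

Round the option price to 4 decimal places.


PV(D) = D * exp(-r * t_d) = 0.3418 * 0.97796226 = 0.33426750
S_0' = S_0 - PV(D) = 44.9800 - 0.33426750 = 44.64573250
d1 = (ln(S_0'/K) + (r + sigma^2/2)*T) / (sigma*sqrt(T)) = 0.60522087
d2 = d1 - sigma*sqrt(T) = 0.14622740
exp(-rT) = 0.95099165
N(-d1) = 0.27251613; N(-d2) = 0.44187094
P = K * exp(-rT) * N(-d2) - S_0' * N(-d1) = 39.5100 * 0.95099165 * 0.44187094 - 44.64573250 * 0.27251613 = 4.4360

Answer: Price = 4.4360


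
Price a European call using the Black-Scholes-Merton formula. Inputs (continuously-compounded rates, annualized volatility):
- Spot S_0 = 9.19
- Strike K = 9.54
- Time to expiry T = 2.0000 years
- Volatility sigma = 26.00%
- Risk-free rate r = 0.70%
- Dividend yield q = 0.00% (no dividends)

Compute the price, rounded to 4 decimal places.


Answer: Price = 1.2504

Derivation:
d1 = (ln(S/K) + (r - q + 0.5*sigma^2) * T) / (sigma * sqrt(T)) = 0.12026921
d2 = d1 - sigma * sqrt(T) = -0.24742631
exp(-rT) = 0.98609754; exp(-qT) = 1.00000000
C = S_0 * exp(-qT) * N(d1) - K * exp(-rT) * N(d2)
N(d1) = 0.54786505; N(d2) = 0.40228916
C = 9.1900 * 1.00000000 * 0.54786505 - 9.5400 * 0.98609754 * 0.40228916 = 1.2504


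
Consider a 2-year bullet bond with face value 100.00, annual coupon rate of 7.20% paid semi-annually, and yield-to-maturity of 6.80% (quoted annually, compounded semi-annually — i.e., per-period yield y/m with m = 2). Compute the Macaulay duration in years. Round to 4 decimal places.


Coupon per period c = face * coupon_rate / m = 3.600000
Periods per year m = 2; per-period yield y/m = 0.034000
Number of cashflows N = 4
Cashflows (t years, CF_t, discount factor 1/(1+y/m)^(m*t), PV):
  t = 0.5000: CF_t = 3.600000, DF = 0.967118, PV = 3.481625
  t = 1.0000: CF_t = 3.600000, DF = 0.935317, PV = 3.367142
  t = 1.5000: CF_t = 3.600000, DF = 0.904562, PV = 3.256424
  t = 2.0000: CF_t = 103.600000, DF = 0.874818, PV = 90.631173
Price P = sum_t PV_t = 100.736363
Macaulay numerator sum_t t * PV_t:
  t * PV_t at t = 0.5000: 1.740812
  t * PV_t at t = 1.0000: 3.367142
  t * PV_t at t = 1.5000: 4.884635
  t * PV_t at t = 2.0000: 181.262346
Macaulay duration D = (sum_t t * PV_t) / P = 191.254935 / 100.736363 = 1.898569

Answer: Macaulay duration = 1.8986 years


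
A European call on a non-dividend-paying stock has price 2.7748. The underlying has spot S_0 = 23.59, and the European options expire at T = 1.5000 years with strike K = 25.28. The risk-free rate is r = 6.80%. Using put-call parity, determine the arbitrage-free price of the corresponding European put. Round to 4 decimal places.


Put-call parity: C - P = S_0 * exp(-qT) - K * exp(-rT).
S_0 * exp(-qT) = 23.5900 * 1.00000000 = 23.59000000
K * exp(-rT) = 25.2800 * 0.90302955 = 22.82858707
P = C - S*exp(-qT) + K*exp(-rT)
P = 2.7748 - 23.59000000 + 22.82858707 = 2.0134

Answer: Put price = 2.0134


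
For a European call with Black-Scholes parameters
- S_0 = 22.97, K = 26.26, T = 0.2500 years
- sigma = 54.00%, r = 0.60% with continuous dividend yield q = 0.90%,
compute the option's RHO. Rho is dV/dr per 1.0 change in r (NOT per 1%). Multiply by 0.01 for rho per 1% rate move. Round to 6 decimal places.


d1 = -0.3635476006; d2 = -0.6335476006
phi(d1) = 0.3734310255; exp(-qT) = 0.9977525294; exp(-rT) = 0.9985011244
N(d2) = 0.2631880533
Rho = K*T*exp(-rT)*N(d2) = 26.2600 * 0.2500 * 0.9985011244 * 0.2631880533 = 1.725240

Answer: Rho = 1.725240


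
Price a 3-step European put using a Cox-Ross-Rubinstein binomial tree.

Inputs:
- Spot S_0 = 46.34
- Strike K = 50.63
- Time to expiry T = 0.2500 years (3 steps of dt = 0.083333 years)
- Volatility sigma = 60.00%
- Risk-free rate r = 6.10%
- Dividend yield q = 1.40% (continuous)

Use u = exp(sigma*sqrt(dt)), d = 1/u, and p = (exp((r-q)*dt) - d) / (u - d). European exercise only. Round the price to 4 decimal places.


Answer: Price = V(0,0) = 7.9819

Derivation:
dt = T/N = 0.083333
u = exp(sigma*sqrt(dt)) = 1.189110; d = 1/u = 0.840965
p = (exp((r-q)*dt) - d) / (u - d) = 0.468079
Discount per step: exp(-r*dt) = 0.994930
Stock lattice S(k, i) with i counting down-moves:
  k=0: S(0,0) = 46.3400
  k=1: S(1,0) = 55.1034; S(1,1) = 38.9703
  k=2: S(2,0) = 65.5239; S(2,1) = 46.3400; S(2,2) = 32.7727
  k=3: S(3,0) = 77.9152; S(3,1) = 55.1034; S(3,2) = 38.9703; S(3,3) = 27.5607
Terminal payoffs V(N, i) = max(K - S_T, 0):
  V(3,0) = 0.000000; V(3,1) = 0.000000; V(3,2) = 11.659676; V(3,3) = 23.069316
Backward induction: V(k, i) = exp(-r*dt) * [p * V(k+1, i) + (1-p) * V(k+1, i+1)].
  V(2,0) = exp(-r*dt) * [p*0.000000 + (1-p)*0.000000] = 0.000000
  V(2,1) = exp(-r*dt) * [p*0.000000 + (1-p)*11.659676] = 6.170581
  V(2,2) = exp(-r*dt) * [p*11.659676 + (1-p)*23.069316] = 17.638813
  V(1,0) = exp(-r*dt) * [p*0.000000 + (1-p)*6.170581] = 3.265620
  V(1,1) = exp(-r*dt) * [p*6.170581 + (1-p)*17.638813] = 12.208558
  V(0,0) = exp(-r*dt) * [p*3.265620 + (1-p)*12.208558] = 7.981881
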